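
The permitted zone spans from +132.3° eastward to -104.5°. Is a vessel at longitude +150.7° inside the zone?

Yes

Band width going east from +132.3° to -104.5°: ((-104.5 − 132.3) mod 360) = 123.2°.
Offset of +150.7° east of the west edge: ((150.7 − 132.3) mod 360) = 18.4°.
18.4° ≤ 123.2° ⇒ inside.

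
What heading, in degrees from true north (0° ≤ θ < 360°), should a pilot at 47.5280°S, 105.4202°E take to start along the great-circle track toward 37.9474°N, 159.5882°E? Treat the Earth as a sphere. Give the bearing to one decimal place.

40.2°

Δλ = 159.5882 − 105.4202 = 54.1680°.
θ = atan2( sin Δλ · cos φ₂ , cos φ₁ · sin φ₂ − sin φ₁ · cos φ₂ · cos Δλ )
  = atan2(0.63933, 0.75573) = 40.230° → normalised to [0°, 360°): 40.230°.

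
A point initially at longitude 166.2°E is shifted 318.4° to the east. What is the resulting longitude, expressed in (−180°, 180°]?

Start at +166.2°; shift +318.4° → +484.6°.
+484.6° lies outside (−180°, 180°]; subtract 360° → +124.6°.

124.6°E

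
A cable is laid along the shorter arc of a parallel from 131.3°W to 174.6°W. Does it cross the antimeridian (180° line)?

No

Signed shortest Δλ = ((-174.6 − -131.3 + 180) mod 360) − 180 = -43.3°.
Going west by 43.3° from -131.3° reaches -174.6° without touching 180°.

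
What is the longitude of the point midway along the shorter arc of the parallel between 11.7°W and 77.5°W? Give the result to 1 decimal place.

44.6°W

Signed shortest Δλ from -11.7° to -77.5° is -65.8°.
Midpoint longitude = -11.7° + (-65.8°)/2 = -11.7° − 32.9° = -44.6°.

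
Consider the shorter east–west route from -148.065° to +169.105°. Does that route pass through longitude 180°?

Naïve |169.105 − -148.065| = 317.17° > 180°, so the shorter arc goes the other way round — across 180°.
Signed shortest Δλ = ((169.105 − -148.065 + 180) mod 360) − 180 = -42.83°.
Going west by 42.83° from -148.065° passes through 180° before reaching +169.105°.

Yes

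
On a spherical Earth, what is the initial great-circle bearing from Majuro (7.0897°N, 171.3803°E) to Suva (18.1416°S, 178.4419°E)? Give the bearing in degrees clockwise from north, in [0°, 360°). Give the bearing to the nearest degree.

Δλ = 178.4419 − 171.3803 = 7.0616°.
θ = atan2( sin Δλ · cos φ₂ , cos φ₁ · sin φ₂ − sin φ₁ · cos φ₂ · cos Δλ )
  = atan2(0.11683, -0.42538) = 164.643° → normalised to [0°, 360°): 164.643°.

165°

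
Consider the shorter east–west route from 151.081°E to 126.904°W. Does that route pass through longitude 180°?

Naïve |-126.904 − 151.081| = 277.985° > 180°, so the shorter arc goes the other way round — across 180°.
Signed shortest Δλ = ((-126.904 − 151.081 + 180) mod 360) − 180 = 82.015°.
Going east by 82.015° from +151.081° passes through 180° before reaching -126.904°.

Yes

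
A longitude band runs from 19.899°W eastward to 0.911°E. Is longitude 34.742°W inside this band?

No

Band width going east from -19.899° to +0.911°: ((0.911 − -19.899) mod 360) = 20.810°.
Offset of -34.742° east of the west edge: ((-34.742 − -19.899) mod 360) = 345.157°.
345.157° > 20.810° ⇒ outside.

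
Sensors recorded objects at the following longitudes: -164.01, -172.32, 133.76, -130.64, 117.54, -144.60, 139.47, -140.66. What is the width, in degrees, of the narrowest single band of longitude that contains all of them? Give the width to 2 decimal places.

111.82°

Sort the longitudes: -172.32°, -164.01°, -144.60°, -140.66°, -130.64°, +117.54°, +133.76°, +139.47°.
Eastward gaps between consecutive values (wrapping around): 8.31°, 19.41°, 3.94°, 10.02°, 248.18°, 16.22°, 5.71°, 48.21°.
Largest gap = 248.18° ⇒ minimal covering band is its complement: 360° − 248.18° = 111.82°.
Band runs from +117.54° eastward to -130.64°, crossing the antimeridian.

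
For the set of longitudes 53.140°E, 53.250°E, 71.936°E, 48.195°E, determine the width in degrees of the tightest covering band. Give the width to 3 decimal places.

23.741°

Sort the longitudes: +48.195°, +53.140°, +53.250°, +71.936°.
Eastward gaps between consecutive values (wrapping around): 4.945°, 0.110°, 18.686°, 336.259°.
Largest gap = 336.259° ⇒ minimal covering band is its complement: 360° − 336.259° = 23.741°.
Band runs from +48.195° eastward to +71.936°.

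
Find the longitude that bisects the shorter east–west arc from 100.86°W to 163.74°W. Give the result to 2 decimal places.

Signed shortest Δλ from -100.86° to -163.74° is -62.88°.
Midpoint longitude = -100.86° + (-62.88°)/2 = -100.86° − 31.44° = -132.30°.

132.30°W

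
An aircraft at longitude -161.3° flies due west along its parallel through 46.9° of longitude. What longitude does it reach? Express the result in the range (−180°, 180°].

Start at -161.3°; shift −46.9° → -208.2°.
-208.2° lies outside (−180°, 180°]; add 360° → +151.8°.

+151.8°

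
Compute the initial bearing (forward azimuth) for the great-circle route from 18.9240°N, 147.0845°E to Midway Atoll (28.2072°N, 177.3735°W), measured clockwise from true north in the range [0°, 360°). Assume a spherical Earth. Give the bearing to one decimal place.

Δλ = -177.3735 − 147.0845 = -324.4580°; wrapped into (−180°, 180°]: 35.5420°.
θ = atan2( sin Δλ · cos φ₂ , cos φ₁ · sin φ₂ − sin φ₁ · cos φ₂ · cos Δλ )
  = atan2(0.51227, 0.21456) = 67.274° → normalised to [0°, 360°): 67.274°.

67.3°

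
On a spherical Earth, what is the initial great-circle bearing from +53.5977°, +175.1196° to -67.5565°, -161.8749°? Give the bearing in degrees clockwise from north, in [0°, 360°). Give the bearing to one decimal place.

169.8°

Δλ = -161.8749 − 175.1196 = -336.9945°; wrapped into (−180°, 180°]: 23.0055°.
θ = atan2( sin Δλ · cos φ₂ , cos φ₁ · sin φ₂ − sin φ₁ · cos φ₂ · cos Δλ )
  = atan2(0.14920, -0.83134) = 169.825° → normalised to [0°, 360°): 169.825°.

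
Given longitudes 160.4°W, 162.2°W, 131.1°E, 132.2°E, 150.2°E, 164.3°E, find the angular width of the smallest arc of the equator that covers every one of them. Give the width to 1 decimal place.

68.5°

Sort the longitudes: -162.2°, -160.4°, +131.1°, +132.2°, +150.2°, +164.3°.
Eastward gaps between consecutive values (wrapping around): 1.8°, 291.5°, 1.1°, 18.0°, 14.1°, 33.5°.
Largest gap = 291.5° ⇒ minimal covering band is its complement: 360° − 291.5° = 68.5°.
Band runs from +131.1° eastward to -160.4°, crossing the antimeridian.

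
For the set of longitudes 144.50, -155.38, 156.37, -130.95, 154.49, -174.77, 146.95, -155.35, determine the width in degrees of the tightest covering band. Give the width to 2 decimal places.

Sort the longitudes: -174.77°, -155.38°, -155.35°, -130.95°, +144.50°, +146.95°, +154.49°, +156.37°.
Eastward gaps between consecutive values (wrapping around): 19.39°, 0.03°, 24.40°, 275.45°, 2.45°, 7.54°, 1.88°, 28.86°.
Largest gap = 275.45° ⇒ minimal covering band is its complement: 360° − 275.45° = 84.55°.
Band runs from +144.50° eastward to -130.95°, crossing the antimeridian.

84.55°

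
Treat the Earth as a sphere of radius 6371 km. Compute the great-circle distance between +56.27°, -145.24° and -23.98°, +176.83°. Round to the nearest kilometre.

Δλ = 176.83 − -145.24 = 322.07°; wrapped into (−180°, 180°]: -37.93°.
Δφ = -23.98 − 56.27 = -80.25°.
a = sin²(Δφ/2) + cos φ₁ · cos φ₂ · sin²(Δλ/2) = 0.468911.
c = 2·atan2(√a, √(1−a)) = 1.50858 rad → d = 6371·c ≈ 9611.15 km.

9611 km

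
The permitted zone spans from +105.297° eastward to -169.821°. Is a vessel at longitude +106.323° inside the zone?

Band width going east from +105.297° to -169.821°: ((-169.821 − 105.297) mod 360) = 84.882°.
Offset of +106.323° east of the west edge: ((106.323 − 105.297) mod 360) = 1.026°.
1.026° ≤ 84.882° ⇒ inside.

Yes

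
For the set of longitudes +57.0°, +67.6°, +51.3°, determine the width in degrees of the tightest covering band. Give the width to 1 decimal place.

Sort the longitudes: +51.3°, +57.0°, +67.6°.
Eastward gaps between consecutive values (wrapping around): 5.7°, 10.6°, 343.7°.
Largest gap = 343.7° ⇒ minimal covering band is its complement: 360° − 343.7° = 16.3°.
Band runs from +51.3° eastward to +67.6°.

16.3°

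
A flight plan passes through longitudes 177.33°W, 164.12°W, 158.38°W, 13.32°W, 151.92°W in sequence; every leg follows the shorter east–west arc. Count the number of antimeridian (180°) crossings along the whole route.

0

Leg 1: -177.33° → -164.12°, shortest Δλ = 13.21° (east) — does not cross 180°.
Leg 2: -164.12° → -158.38°, shortest Δλ = 5.74° (east) — does not cross 180°.
Leg 3: -158.38° → -13.32°, shortest Δλ = 145.06° (east) — does not cross 180°.
Leg 4: -13.32° → -151.92°, shortest Δλ = -138.6° (west) — does not cross 180°.
Total crossings: 0.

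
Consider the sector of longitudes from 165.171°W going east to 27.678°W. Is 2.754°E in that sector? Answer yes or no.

No

Band width going east from -165.171° to -27.678°: ((-27.678 − -165.171) mod 360) = 137.493°.
Offset of +2.754° east of the west edge: ((2.754 − -165.171) mod 360) = 167.925°.
167.925° > 137.493° ⇒ outside.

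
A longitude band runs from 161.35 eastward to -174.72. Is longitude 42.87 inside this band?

Band width going east from +161.35° to -174.72°: ((-174.72 − 161.35) mod 360) = 23.93°.
Offset of +42.87° east of the west edge: ((42.87 − 161.35) mod 360) = 241.52°.
241.52° > 23.93° ⇒ outside.

No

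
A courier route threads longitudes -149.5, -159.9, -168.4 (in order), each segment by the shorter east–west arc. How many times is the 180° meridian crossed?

Leg 1: -149.5° → -159.9°, shortest Δλ = -10.4° (west) — does not cross 180°.
Leg 2: -159.9° → -168.4°, shortest Δλ = -8.5° (west) — does not cross 180°.
Total crossings: 0.

0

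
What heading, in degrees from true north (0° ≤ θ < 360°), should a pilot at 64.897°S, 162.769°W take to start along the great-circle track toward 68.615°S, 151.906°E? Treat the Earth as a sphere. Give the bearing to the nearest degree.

Δλ = 151.906 − -162.769 = 314.675°; wrapped into (−180°, 180°]: -45.325°.
θ = atan2( sin Δλ · cos φ₂ , cos φ₁ · sin φ₂ − sin φ₁ · cos φ₂ · cos Δλ )
  = atan2(-0.25929, -0.16288) = -122.137° → normalised to [0°, 360°): 237.863°.

238°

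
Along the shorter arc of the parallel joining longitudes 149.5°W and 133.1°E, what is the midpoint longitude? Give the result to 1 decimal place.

171.8°E

Signed shortest Δλ from -149.5° to +133.1° is -77.4°.
Midpoint longitude = -149.5° + (-77.4°)/2 = -149.5° − 38.7° = -188.2°.
Normalise into (−180°, 180°]: +171.8°.
(The naïve average (-149.5 + +133.1)/2 = -8.2° is on the wrong side of the globe.)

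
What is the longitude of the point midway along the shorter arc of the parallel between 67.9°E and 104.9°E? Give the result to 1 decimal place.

Signed shortest Δλ from +67.9° to +104.9° is +37.0°.
Midpoint longitude = +67.9° + (+37.0°)/2 = +67.9° + 18.5° = +86.4°.

86.4°E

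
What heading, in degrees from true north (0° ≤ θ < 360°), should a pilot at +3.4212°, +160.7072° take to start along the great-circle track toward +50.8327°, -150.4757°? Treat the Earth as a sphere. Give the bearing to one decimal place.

Δλ = -150.4757 − 160.7072 = -311.1829°; wrapped into (−180°, 180°]: 48.8171°.
θ = atan2( sin Δλ · cos φ₂ , cos φ₁ · sin φ₂ − sin φ₁ · cos φ₂ · cos Δλ )
  = atan2(0.47534, 0.74911) = 32.397° → normalised to [0°, 360°): 32.397°.

32.4°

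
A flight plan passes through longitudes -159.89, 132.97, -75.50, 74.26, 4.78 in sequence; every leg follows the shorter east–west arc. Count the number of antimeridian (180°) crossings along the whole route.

2

Leg 1: -159.89° → +132.97°, shortest Δλ = -67.14° (west) — crosses 180°.
Leg 2: +132.97° → -75.50°, shortest Δλ = 151.53° (east) — crosses 180°.
Leg 3: -75.50° → +74.26°, shortest Δλ = 149.76° (east) — does not cross 180°.
Leg 4: +74.26° → +4.78°, shortest Δλ = -69.48° (west) — does not cross 180°.
Total crossings: 2.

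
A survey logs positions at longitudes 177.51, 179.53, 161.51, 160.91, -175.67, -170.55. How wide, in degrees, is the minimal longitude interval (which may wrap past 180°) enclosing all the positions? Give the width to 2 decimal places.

28.54°

Sort the longitudes: -175.67°, -170.55°, +160.91°, +161.51°, +177.51°, +179.53°.
Eastward gaps between consecutive values (wrapping around): 5.12°, 331.46°, 0.60°, 16.00°, 2.02°, 4.80°.
Largest gap = 331.46° ⇒ minimal covering band is its complement: 360° − 331.46° = 28.54°.
Band runs from +160.91° eastward to -170.55°, crossing the antimeridian.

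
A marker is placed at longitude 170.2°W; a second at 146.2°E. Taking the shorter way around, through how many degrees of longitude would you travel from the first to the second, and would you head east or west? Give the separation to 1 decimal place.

Raw difference: 146.2 − -170.2 = 316.4°.
Normalise into (−180°, 180°]: 316.4° − 360° = -43.6°.
Negative ⇒ the second point lies to the west; separation 43.6°.

43.6° west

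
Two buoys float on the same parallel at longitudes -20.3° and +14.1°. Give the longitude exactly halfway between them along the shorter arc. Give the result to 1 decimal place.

-3.1°

Signed shortest Δλ from -20.3° to +14.1° is +34.4°.
Midpoint longitude = -20.3° + (+34.4°)/2 = -20.3° + 17.2° = -3.1°.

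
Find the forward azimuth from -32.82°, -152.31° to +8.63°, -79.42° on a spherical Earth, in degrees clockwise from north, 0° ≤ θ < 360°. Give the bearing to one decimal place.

73.3°

Δλ = -79.42 − -152.31 = 72.89°.
θ = atan2( sin Δλ · cos φ₂ , cos φ₁ · sin φ₂ − sin φ₁ · cos φ₂ · cos Δλ )
  = atan2(0.94492, 0.28376) = 73.285° → normalised to [0°, 360°): 73.285°.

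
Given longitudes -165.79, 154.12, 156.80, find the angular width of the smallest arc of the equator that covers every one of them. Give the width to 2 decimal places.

Sort the longitudes: -165.79°, +154.12°, +156.80°.
Eastward gaps between consecutive values (wrapping around): 319.91°, 2.68°, 37.41°.
Largest gap = 319.91° ⇒ minimal covering band is its complement: 360° − 319.91° = 40.09°.
Band runs from +154.12° eastward to -165.79°, crossing the antimeridian.

40.09°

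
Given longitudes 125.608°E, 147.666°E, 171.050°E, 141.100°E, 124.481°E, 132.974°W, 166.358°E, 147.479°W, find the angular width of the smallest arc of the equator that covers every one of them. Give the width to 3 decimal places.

102.545°

Sort the longitudes: -147.479°, -132.974°, +124.481°, +125.608°, +141.100°, +147.666°, +166.358°, +171.050°.
Eastward gaps between consecutive values (wrapping around): 14.505°, 257.455°, 1.127°, 15.492°, 6.566°, 18.692°, 4.692°, 41.471°.
Largest gap = 257.455° ⇒ minimal covering band is its complement: 360° − 257.455° = 102.545°.
Band runs from +124.481° eastward to -132.974°, crossing the antimeridian.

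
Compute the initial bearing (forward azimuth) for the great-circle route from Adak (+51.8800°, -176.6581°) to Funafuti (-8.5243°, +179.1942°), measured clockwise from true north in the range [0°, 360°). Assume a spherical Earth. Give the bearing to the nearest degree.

Δλ = 179.1942 − -176.6581 = 355.8523°; wrapped into (−180°, 180°]: -4.1477°.
θ = atan2( sin Δλ · cos φ₂ , cos φ₁ · sin φ₂ − sin φ₁ · cos φ₂ · cos Δλ )
  = atan2(-0.07153, -0.86749) = -175.286° → normalised to [0°, 360°): 184.714°.

185°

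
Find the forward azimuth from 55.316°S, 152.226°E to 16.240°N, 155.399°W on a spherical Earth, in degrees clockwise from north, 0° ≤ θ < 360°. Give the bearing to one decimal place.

49.9°

Δλ = -155.399 − 152.226 = -307.625°; wrapped into (−180°, 180°]: 52.375°.
θ = atan2( sin Δλ · cos φ₂ , cos φ₁ · sin φ₂ − sin φ₁ · cos φ₂ · cos Δλ )
  = atan2(0.76042, 0.64112) = 49.865° → normalised to [0°, 360°): 49.865°.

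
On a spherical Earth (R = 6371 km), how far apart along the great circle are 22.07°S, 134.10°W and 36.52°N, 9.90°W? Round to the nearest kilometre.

14451 km

Δλ = -9.90 − -134.10 = 124.20°.
Δφ = 36.52 − -22.07 = 58.59°.
a = sin²(Δφ/2) + cos φ₁ · cos φ₂ · sin²(Δλ/2) = 0.821111.
c = 2·atan2(√a, √(1−a)) = 2.26819 rad → d = 6371·c ≈ 14450.64 km.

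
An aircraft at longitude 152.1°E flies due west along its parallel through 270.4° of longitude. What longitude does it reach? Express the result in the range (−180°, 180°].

Start at +152.1°; shift −270.4° → -118.3°.
-118.3° already lies in (−180°, 180°].

118.3°W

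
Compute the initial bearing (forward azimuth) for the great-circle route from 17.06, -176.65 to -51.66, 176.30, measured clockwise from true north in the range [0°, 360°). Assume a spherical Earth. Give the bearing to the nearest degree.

Δλ = 176.30 − -176.65 = 352.95°; wrapped into (−180°, 180°]: -7.05°.
θ = atan2( sin Δλ · cos φ₂ , cos φ₁ · sin φ₂ − sin φ₁ · cos φ₂ · cos Δλ )
  = atan2(-0.07614, -0.93044) = -175.322° → normalised to [0°, 360°): 184.678°.

185°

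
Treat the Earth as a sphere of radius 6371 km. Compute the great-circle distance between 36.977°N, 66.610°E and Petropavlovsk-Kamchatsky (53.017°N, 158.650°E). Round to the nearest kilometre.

6938 km

Δλ = 158.650 − 66.610 = 92.040°.
Δφ = 53.017 − 36.977 = 16.040°.
a = sin²(Δφ/2) + cos φ₁ · cos φ₂ · sin²(Δλ/2) = 0.268313.
c = 2·atan2(√a, √(1−a)) = 1.08900 rad → d = 6371·c ≈ 6938.00 km.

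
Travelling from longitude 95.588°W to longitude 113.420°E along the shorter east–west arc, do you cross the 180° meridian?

Naïve |113.420 − -95.588| = 209.008° > 180°, so the shorter arc goes the other way round — across 180°.
Signed shortest Δλ = ((113.420 − -95.588 + 180) mod 360) − 180 = -150.992°.
Going west by 150.992° from -95.588° passes through 180° before reaching +113.420°.

Yes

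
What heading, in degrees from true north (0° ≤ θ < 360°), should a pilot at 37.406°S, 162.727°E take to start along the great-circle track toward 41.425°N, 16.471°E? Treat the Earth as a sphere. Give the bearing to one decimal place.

289.4°

Δλ = 16.471 − 162.727 = -146.256°.
θ = atan2( sin Δλ · cos φ₂ , cos φ₁ · sin φ₂ − sin φ₁ · cos φ₂ · cos Δλ )
  = atan2(-0.41651, 0.14682) = -70.582° → normalised to [0°, 360°): 289.418°.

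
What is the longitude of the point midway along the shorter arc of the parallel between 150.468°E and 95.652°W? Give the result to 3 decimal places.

152.592°W

Signed shortest Δλ from +150.468° to -95.652° is +113.880°.
Midpoint longitude = +150.468° + (+113.880°)/2 = +150.468° + 56.940° = +207.408°.
Normalise into (−180°, 180°]: -152.592°.
(The naïve average (+150.468 + -95.652)/2 = 27.408° is on the wrong side of the globe.)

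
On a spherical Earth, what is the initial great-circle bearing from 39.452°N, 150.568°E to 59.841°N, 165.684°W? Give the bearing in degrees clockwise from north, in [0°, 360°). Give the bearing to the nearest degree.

38°

Δλ = -165.684 − 150.568 = -316.252°; wrapped into (−180°, 180°]: 43.748°.
θ = atan2( sin Δλ · cos φ₂ , cos φ₁ · sin φ₂ − sin φ₁ · cos φ₂ · cos Δλ )
  = atan2(0.34740, 0.43702) = 38.483° → normalised to [0°, 360°): 38.483°.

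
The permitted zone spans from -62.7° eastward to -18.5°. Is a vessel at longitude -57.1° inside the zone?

Band width going east from -62.7° to -18.5°: ((-18.5 − -62.7) mod 360) = 44.2°.
Offset of -57.1° east of the west edge: ((-57.1 − -62.7) mod 360) = 5.6°.
5.6° ≤ 44.2° ⇒ inside.

Yes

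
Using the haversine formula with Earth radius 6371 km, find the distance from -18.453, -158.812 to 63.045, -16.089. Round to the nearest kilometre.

Δλ = -16.089 − -158.812 = 142.723°.
Δφ = 63.045 − -18.453 = 81.498°.
a = sin²(Δφ/2) + cos φ₁ · cos φ₂ · sin²(Δλ/2) = 0.812143.
c = 2·atan2(√a, √(1−a)) = 2.24501 rad → d = 6371·c ≈ 14302.98 km.

14303 km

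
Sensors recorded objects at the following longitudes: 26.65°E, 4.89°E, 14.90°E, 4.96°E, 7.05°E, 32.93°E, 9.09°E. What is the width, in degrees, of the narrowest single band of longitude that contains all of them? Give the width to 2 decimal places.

Sort the longitudes: +4.89°, +4.96°, +7.05°, +9.09°, +14.90°, +26.65°, +32.93°.
Eastward gaps between consecutive values (wrapping around): 0.07°, 2.09°, 2.04°, 5.81°, 11.75°, 6.28°, 331.96°.
Largest gap = 331.96° ⇒ minimal covering band is its complement: 360° − 331.96° = 28.04°.
Band runs from +4.89° eastward to +32.93°.

28.04°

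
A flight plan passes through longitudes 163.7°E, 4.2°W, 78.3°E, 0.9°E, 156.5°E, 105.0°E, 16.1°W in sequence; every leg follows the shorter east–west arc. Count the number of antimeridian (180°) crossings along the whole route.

Leg 1: +163.7° → -4.2°, shortest Δλ = -167.9° (west) — does not cross 180°.
Leg 2: -4.2° → +78.3°, shortest Δλ = 82.5° (east) — does not cross 180°.
Leg 3: +78.3° → +0.9°, shortest Δλ = -77.4° (west) — does not cross 180°.
Leg 4: +0.9° → +156.5°, shortest Δλ = 155.6° (east) — does not cross 180°.
Leg 5: +156.5° → +105.0°, shortest Δλ = -51.5° (west) — does not cross 180°.
Leg 6: +105.0° → -16.1°, shortest Δλ = -121.1° (west) — does not cross 180°.
Total crossings: 0.

0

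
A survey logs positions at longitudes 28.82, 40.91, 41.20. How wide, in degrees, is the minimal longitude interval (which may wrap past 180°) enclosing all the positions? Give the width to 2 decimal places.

12.38°

Sort the longitudes: +28.82°, +40.91°, +41.20°.
Eastward gaps between consecutive values (wrapping around): 12.09°, 0.29°, 347.62°.
Largest gap = 347.62° ⇒ minimal covering band is its complement: 360° − 347.62° = 12.38°.
Band runs from +28.82° eastward to +41.20°.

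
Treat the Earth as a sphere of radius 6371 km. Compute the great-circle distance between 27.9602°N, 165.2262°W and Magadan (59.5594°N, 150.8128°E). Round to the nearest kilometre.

4828 km

Δλ = 150.8128 − -165.2262 = 316.0390°; wrapped into (−180°, 180°]: -43.9610°.
Δφ = 59.5594 − 27.9602 = 31.5992°.
a = sin²(Δφ/2) + cos φ₁ · cos φ₂ · sin²(Δλ/2) = 0.136826.
c = 2·atan2(√a, √(1−a)) = 0.75780 rad → d = 6371·c ≈ 4827.96 km.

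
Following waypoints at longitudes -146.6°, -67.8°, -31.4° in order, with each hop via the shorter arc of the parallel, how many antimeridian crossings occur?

0

Leg 1: -146.6° → -67.8°, shortest Δλ = 78.8° (east) — does not cross 180°.
Leg 2: -67.8° → -31.4°, shortest Δλ = 36.4° (east) — does not cross 180°.
Total crossings: 0.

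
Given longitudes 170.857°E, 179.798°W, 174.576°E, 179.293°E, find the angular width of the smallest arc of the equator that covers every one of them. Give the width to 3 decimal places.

Sort the longitudes: -179.798°, +170.857°, +174.576°, +179.293°.
Eastward gaps between consecutive values (wrapping around): 350.655°, 3.719°, 4.717°, 0.909°.
Largest gap = 350.655° ⇒ minimal covering band is its complement: 360° − 350.655° = 9.345°.
Band runs from +170.857° eastward to -179.798°, crossing the antimeridian.

9.345°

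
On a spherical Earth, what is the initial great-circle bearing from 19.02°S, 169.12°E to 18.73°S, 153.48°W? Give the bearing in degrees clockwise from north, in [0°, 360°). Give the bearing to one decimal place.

Δλ = -153.48 − 169.12 = -322.60°; wrapped into (−180°, 180°]: 37.40°.
θ = atan2( sin Δλ · cos φ₂ , cos φ₁ · sin φ₂ − sin φ₁ · cos φ₂ · cos Δλ )
  = atan2(0.57521, -0.05839) = 95.796° → normalised to [0°, 360°): 95.796°.

95.8°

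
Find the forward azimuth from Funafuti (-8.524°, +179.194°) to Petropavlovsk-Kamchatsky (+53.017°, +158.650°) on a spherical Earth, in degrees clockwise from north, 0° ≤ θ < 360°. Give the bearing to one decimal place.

Δλ = 158.650 − 179.194 = -20.544°.
θ = atan2( sin Δλ · cos φ₂ , cos φ₁ · sin φ₂ − sin φ₁ · cos φ₂ · cos Δλ )
  = atan2(-0.21111, 0.87349) = -13.587° → normalised to [0°, 360°): 346.413°.

346.4°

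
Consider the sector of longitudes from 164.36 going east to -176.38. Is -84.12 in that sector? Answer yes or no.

No

Band width going east from +164.36° to -176.38°: ((-176.38 − 164.36) mod 360) = 19.26°.
Offset of -84.12° east of the west edge: ((-84.12 − 164.36) mod 360) = 111.52°.
111.52° > 19.26° ⇒ outside.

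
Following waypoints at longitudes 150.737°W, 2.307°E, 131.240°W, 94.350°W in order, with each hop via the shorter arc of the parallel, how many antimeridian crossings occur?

0

Leg 1: -150.737° → +2.307°, shortest Δλ = 153.044° (east) — does not cross 180°.
Leg 2: +2.307° → -131.240°, shortest Δλ = -133.547° (west) — does not cross 180°.
Leg 3: -131.240° → -94.350°, shortest Δλ = 36.89° (east) — does not cross 180°.
Total crossings: 0.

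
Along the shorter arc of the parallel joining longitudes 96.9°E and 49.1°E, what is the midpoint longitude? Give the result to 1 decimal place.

Signed shortest Δλ from +96.9° to +49.1° is -47.8°.
Midpoint longitude = +96.9° + (-47.8°)/2 = +96.9° − 23.9° = +73.0°.

73.0°E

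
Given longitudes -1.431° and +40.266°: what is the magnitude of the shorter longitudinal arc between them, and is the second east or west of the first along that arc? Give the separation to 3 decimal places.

41.697° east

Raw difference: 40.266 − -1.431 = 41.697°.
Normalise into (−180°, 180°]: 41.697° stays 41.697°.
Positive ⇒ the second point lies to the east; separation 41.697°.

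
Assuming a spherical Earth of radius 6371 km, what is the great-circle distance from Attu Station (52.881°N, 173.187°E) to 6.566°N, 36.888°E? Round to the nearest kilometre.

Δλ = 36.888 − 173.187 = -136.299°.
Δφ = 6.566 − 52.881 = -46.315°.
a = sin²(Δφ/2) + cos φ₁ · cos φ₂ · sin²(Δλ/2) = 0.671121.
c = 2·atan2(√a, √(1−a)) = 1.92010 rad → d = 6371·c ≈ 12232.95 km.

12233 km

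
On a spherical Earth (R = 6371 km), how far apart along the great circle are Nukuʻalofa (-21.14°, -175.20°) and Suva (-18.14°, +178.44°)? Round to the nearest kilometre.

745 km

Δλ = 178.44 − -175.20 = 353.64°; wrapped into (−180°, 180°]: -6.36°.
Δφ = -18.14 − -21.14 = 3.00°.
a = sin²(Δφ/2) + cos φ₁ · cos φ₂ · sin²(Δλ/2) = 0.003413.
c = 2·atan2(√a, √(1−a)) = 0.11690 rad → d = 6371·c ≈ 744.79 km.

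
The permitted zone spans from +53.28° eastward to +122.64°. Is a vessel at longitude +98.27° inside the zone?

Band width going east from +53.28° to +122.64°: ((122.64 − 53.28) mod 360) = 69.36°.
Offset of +98.27° east of the west edge: ((98.27 − 53.28) mod 360) = 44.99°.
44.99° ≤ 69.36° ⇒ inside.

Yes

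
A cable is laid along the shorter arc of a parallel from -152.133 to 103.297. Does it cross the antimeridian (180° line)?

Yes

Naïve |103.297 − -152.133| = 255.43° > 180°, so the shorter arc goes the other way round — across 180°.
Signed shortest Δλ = ((103.297 − -152.133 + 180) mod 360) − 180 = -104.57°.
Going west by 104.57° from -152.133° passes through 180° before reaching +103.297°.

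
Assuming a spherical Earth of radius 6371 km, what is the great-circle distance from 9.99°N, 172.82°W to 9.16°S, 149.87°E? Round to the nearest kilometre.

Δλ = 149.87 − -172.82 = 322.69°; wrapped into (−180°, 180°]: -37.31°.
Δφ = -9.16 − 9.99 = -19.15°.
a = sin²(Δφ/2) + cos φ₁ · cos φ₂ · sin²(Δλ/2) = 0.127148.
c = 2·atan2(√a, √(1−a)) = 0.72921 rad → d = 6371·c ≈ 4645.77 km.

4646 km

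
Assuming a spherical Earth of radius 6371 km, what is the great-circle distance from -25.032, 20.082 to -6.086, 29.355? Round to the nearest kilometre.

Δλ = 29.355 − 20.082 = 9.273°.
Δφ = -6.086 − -25.032 = 18.946°.
a = sin²(Δφ/2) + cos φ₁ · cos φ₂ · sin²(Δλ/2) = 0.032975.
c = 2·atan2(√a, √(1−a)) = 0.36520 rad → d = 6371·c ≈ 2326.71 km.

2327 km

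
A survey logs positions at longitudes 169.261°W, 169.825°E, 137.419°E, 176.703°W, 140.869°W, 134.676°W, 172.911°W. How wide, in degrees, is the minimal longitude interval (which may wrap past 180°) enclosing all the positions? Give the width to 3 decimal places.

87.905°

Sort the longitudes: -176.703°, -172.911°, -169.261°, -140.869°, -134.676°, +137.419°, +169.825°.
Eastward gaps between consecutive values (wrapping around): 3.792°, 3.650°, 28.392°, 6.193°, 272.095°, 32.406°, 13.472°.
Largest gap = 272.095° ⇒ minimal covering band is its complement: 360° − 272.095° = 87.905°.
Band runs from +137.419° eastward to -134.676°, crossing the antimeridian.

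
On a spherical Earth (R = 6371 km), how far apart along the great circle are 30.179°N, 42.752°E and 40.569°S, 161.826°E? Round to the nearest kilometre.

Δλ = 161.826 − 42.752 = 119.074°.
Δφ = -40.569 − 30.179 = -70.748°.
a = sin²(Δφ/2) + cos φ₁ · cos φ₂ · sin²(Δλ/2) = 0.823019.
c = 2·atan2(√a, √(1−a)) = 2.27318 rad → d = 6371·c ≈ 14482.42 km.

14482 km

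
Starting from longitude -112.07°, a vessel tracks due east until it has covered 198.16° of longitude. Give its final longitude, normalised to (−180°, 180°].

Start at -112.07°; shift +198.16° → +86.09°.
+86.09° already lies in (−180°, 180°].

+86.09°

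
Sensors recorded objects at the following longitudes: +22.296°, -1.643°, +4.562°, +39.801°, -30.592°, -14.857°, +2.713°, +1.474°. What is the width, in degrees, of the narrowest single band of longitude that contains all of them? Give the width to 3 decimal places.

70.393°

Sort the longitudes: -30.592°, -14.857°, -1.643°, +1.474°, +2.713°, +4.562°, +22.296°, +39.801°.
Eastward gaps between consecutive values (wrapping around): 15.735°, 13.214°, 3.117°, 1.239°, 1.849°, 17.734°, 17.505°, 289.607°.
Largest gap = 289.607° ⇒ minimal covering band is its complement: 360° − 289.607° = 70.393°.
Band runs from -30.592° eastward to +39.801°.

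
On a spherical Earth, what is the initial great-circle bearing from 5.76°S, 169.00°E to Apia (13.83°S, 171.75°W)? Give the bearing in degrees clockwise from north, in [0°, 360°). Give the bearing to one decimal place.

114.5°

Δλ = -171.75 − 169.00 = -340.75°; wrapped into (−180°, 180°]: 19.25°.
θ = atan2( sin Δλ · cos φ₂ , cos φ₁ · sin φ₂ − sin φ₁ · cos φ₂ · cos Δλ )
  = atan2(0.32013, -0.14583) = 114.491° → normalised to [0°, 360°): 114.491°.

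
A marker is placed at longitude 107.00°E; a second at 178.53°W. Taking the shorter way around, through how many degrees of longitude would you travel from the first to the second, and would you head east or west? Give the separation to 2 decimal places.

74.47° east

Raw difference: -178.53 − 107.00 = -285.53°.
Normalise into (−180°, 180°]: -285.53° + 360° = 74.47°.
Positive ⇒ the second point lies to the east; separation 74.47°.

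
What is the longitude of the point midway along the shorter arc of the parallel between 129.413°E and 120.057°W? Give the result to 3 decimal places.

175.322°W

Signed shortest Δλ from +129.413° to -120.057° is +110.530°.
Midpoint longitude = +129.413° + (+110.530°)/2 = +129.413° + 55.265° = +184.678°.
Normalise into (−180°, 180°]: -175.322°.
(The naïve average (+129.413 + -120.057)/2 = 4.678° is on the wrong side of the globe.)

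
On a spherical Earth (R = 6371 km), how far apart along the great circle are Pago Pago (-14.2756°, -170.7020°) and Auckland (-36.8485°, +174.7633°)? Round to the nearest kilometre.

Δλ = 174.7633 − -170.7020 = 345.4653°; wrapped into (−180°, 180°]: -14.5347°.
Δφ = -36.8485 − -14.2756 = -22.5729°.
a = sin²(Δφ/2) + cos φ₁ · cos φ₂ · sin²(Δλ/2) = 0.050714.
c = 2·atan2(√a, √(1−a)) = 0.45429 rad → d = 6371·c ≈ 2894.29 km.

2894 km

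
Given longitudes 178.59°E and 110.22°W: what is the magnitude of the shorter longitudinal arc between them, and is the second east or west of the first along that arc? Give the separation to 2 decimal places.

Raw difference: -110.22 − 178.59 = -288.81°.
Normalise into (−180°, 180°]: -288.81° + 360° = 71.19°.
Positive ⇒ the second point lies to the east; separation 71.19°.

71.19° east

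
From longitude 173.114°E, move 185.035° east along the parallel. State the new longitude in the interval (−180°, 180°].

1.851°W

Start at +173.114°; shift +185.035° → +358.149°.
+358.149° lies outside (−180°, 180°]; subtract 360° → -1.851°.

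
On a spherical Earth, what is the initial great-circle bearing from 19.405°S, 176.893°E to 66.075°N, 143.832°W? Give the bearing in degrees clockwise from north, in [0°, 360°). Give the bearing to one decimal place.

Δλ = -143.832 − 176.893 = -320.725°; wrapped into (−180°, 180°]: 39.275°.
θ = atan2( sin Δλ · cos φ₂ , cos φ₁ · sin φ₂ − sin φ₁ · cos φ₂ · cos Δλ )
  = atan2(0.25672, 0.96645) = 14.876° → normalised to [0°, 360°): 14.876°.

14.9°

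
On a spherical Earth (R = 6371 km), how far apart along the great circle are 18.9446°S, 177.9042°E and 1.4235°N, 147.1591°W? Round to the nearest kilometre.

Δλ = -147.1591 − 177.9042 = -325.0633°; wrapped into (−180°, 180°]: 34.9367°.
Δφ = 1.4235 − -18.9446 = 20.3681°.
a = sin²(Δφ/2) + cos φ₁ · cos φ₂ · sin²(Δλ/2) = 0.116462.
c = 2·atan2(√a, √(1−a)) = 0.69653 rad → d = 6371·c ≈ 4437.57 km.

4438 km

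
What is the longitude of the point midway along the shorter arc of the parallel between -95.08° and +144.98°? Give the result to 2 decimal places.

-155.05°

Signed shortest Δλ from -95.08° to +144.98° is -119.94°.
Midpoint longitude = -95.08° + (-119.94°)/2 = -95.08° − 59.97° = -155.05°.
(The naïve average (-95.08 + +144.98)/2 = 24.95° is on the wrong side of the globe.)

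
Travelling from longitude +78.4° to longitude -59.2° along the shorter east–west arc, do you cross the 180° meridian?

Signed shortest Δλ = ((-59.2 − 78.4 + 180) mod 360) − 180 = -137.6°.
Going west by 137.6° from +78.4° reaches -59.2° without touching 180°.

No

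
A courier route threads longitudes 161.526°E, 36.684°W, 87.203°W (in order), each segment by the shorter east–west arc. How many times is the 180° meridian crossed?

Leg 1: +161.526° → -36.684°, shortest Δλ = 161.79° (east) — crosses 180°.
Leg 2: -36.684° → -87.203°, shortest Δλ = -50.519° (west) — does not cross 180°.
Total crossings: 1.

1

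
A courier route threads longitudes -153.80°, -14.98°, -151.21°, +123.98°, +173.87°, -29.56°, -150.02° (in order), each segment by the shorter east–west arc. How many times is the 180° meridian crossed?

Leg 1: -153.80° → -14.98°, shortest Δλ = 138.82° (east) — does not cross 180°.
Leg 2: -14.98° → -151.21°, shortest Δλ = -136.23° (west) — does not cross 180°.
Leg 3: -151.21° → +123.98°, shortest Δλ = -84.81° (west) — crosses 180°.
Leg 4: +123.98° → +173.87°, shortest Δλ = 49.89° (east) — does not cross 180°.
Leg 5: +173.87° → -29.56°, shortest Δλ = 156.57° (east) — crosses 180°.
Leg 6: -29.56° → -150.02°, shortest Δλ = -120.46° (west) — does not cross 180°.
Total crossings: 2.

2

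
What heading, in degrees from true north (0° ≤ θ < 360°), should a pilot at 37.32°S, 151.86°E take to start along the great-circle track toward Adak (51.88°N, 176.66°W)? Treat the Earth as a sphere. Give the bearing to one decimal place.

Δλ = -176.66 − 151.86 = -328.52°; wrapped into (−180°, 180°]: 31.48°.
θ = atan2( sin Δλ · cos φ₂ , cos φ₁ · sin φ₂ − sin φ₁ · cos φ₂ · cos Δλ )
  = atan2(0.32236, 0.94482) = 18.839° → normalised to [0°, 360°): 18.839°.

18.8°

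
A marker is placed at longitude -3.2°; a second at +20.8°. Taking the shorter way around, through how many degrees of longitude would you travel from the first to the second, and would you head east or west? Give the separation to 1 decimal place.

24.0° east

Raw difference: 20.8 − -3.2 = 24.0°.
Normalise into (−180°, 180°]: 24.0° stays 24.0°.
Positive ⇒ the second point lies to the east; separation 24.0°.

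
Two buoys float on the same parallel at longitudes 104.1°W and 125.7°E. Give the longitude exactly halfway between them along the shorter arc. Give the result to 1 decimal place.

Signed shortest Δλ from -104.1° to +125.7° is -130.2°.
Midpoint longitude = -104.1° + (-130.2°)/2 = -104.1° − 65.1° = -169.2°.
(The naïve average (-104.1 + +125.7)/2 = 10.8° is on the wrong side of the globe.)

169.2°W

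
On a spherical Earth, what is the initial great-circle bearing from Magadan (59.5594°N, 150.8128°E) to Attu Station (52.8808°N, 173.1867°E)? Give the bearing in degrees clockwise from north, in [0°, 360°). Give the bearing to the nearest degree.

109°

Δλ = 173.1867 − 150.8128 = 22.3739°.
θ = atan2( sin Δλ · cos φ₂ , cos φ₁ · sin φ₂ − sin φ₁ · cos φ₂ · cos Δλ )
  = atan2(0.22971, -0.07713) = 108.561° → normalised to [0°, 360°): 108.561°.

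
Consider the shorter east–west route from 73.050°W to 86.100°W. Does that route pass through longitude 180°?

Signed shortest Δλ = ((-86.100 − -73.050 + 180) mod 360) − 180 = -13.05°.
Going west by 13.05° from -73.050° reaches -86.100° without touching 180°.

No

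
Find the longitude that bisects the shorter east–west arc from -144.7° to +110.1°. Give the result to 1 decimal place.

+162.7°

Signed shortest Δλ from -144.7° to +110.1° is -105.2°.
Midpoint longitude = -144.7° + (-105.2°)/2 = -144.7° − 52.6° = -197.3°.
Normalise into (−180°, 180°]: +162.7°.
(The naïve average (-144.7 + +110.1)/2 = -17.3° is on the wrong side of the globe.)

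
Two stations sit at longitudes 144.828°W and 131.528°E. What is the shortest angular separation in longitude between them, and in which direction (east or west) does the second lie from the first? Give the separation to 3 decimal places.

Raw difference: 131.528 − -144.828 = 276.356°.
Normalise into (−180°, 180°]: 276.356° − 360° = -83.644°.
Negative ⇒ the second point lies to the west; separation 83.644°.

83.644° west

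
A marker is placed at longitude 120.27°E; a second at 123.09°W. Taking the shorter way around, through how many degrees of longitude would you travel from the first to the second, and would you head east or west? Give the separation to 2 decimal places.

Raw difference: -123.09 − 120.27 = -243.36°.
Normalise into (−180°, 180°]: -243.36° + 360° = 116.64°.
Positive ⇒ the second point lies to the east; separation 116.64°.

116.64° east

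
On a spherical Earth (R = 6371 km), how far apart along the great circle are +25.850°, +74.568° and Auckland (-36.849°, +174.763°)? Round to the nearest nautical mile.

6778 nmi

Δλ = 174.763 − 74.568 = 100.195°.
Δφ = -36.849 − 25.850 = -62.699°.
a = sin²(Δφ/2) + cos φ₁ · cos φ₂ · sin²(Δλ/2) = 0.694474.
c = 2·atan2(√a, √(1−a)) = 1.97029 rad → d = 6371·c ≈ 12552.69 km ≈ 6777.91 nmi.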